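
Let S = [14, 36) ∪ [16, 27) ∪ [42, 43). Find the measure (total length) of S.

Merged: [14, 36), [42, 43).
Lengths: 22 + 1 = 23.

23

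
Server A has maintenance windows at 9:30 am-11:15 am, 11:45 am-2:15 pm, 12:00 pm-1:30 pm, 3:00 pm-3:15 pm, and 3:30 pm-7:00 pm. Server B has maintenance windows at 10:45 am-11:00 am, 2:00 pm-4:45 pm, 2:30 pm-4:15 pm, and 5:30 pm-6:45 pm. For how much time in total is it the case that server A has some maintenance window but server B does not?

4 h 45 min

First set merges to 9:30 am-11:15 am, 11:45 am-2:15 pm, 3:00 pm-3:15 pm, 3:30 pm-7:00 pm.
Second set merges to 10:45 am-11:00 am, 2:00 pm-4:45 pm, 5:30 pm-6:45 pm.
A \ B = 9:30 am-10:45 am, 11:00 am-11:15 am, 11:45 am-2:00 pm, 4:45 pm-5:30 pm, 6:45 pm-7:00 pm.
Total: 1 h 15 min + 15 min + 2 h 15 min + 45 min + 15 min = 4 h 45 min.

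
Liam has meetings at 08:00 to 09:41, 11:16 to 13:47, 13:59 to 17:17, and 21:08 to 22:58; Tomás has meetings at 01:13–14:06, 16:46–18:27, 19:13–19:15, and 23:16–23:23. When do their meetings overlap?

08:00-09:41 meets the second set on 08:00-09:41.
11:16-13:47 meets the second set on 11:16-13:47.
13:59-17:17 meets the second set on 13:59-14:06, 16:46-17:17.
21:08-22:58: no overlap with the second set.

08:00-09:41, 11:16-13:47, 13:59-14:06, 16:46-17:17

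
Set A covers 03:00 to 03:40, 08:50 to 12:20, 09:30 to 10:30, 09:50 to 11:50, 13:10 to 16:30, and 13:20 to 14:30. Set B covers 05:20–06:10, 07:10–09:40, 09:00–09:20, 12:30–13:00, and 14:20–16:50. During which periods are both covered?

First set merges to 03:00–03:40, 08:50–12:20, 13:10–16:30.
Second set merges to 05:20–06:10, 07:10–09:40, 12:30–13:00, 14:20–16:50.
03:00–03:40 meets no B interval.
08:50–12:20 ∩ B → 08:50–09:40.
13:10–16:30 ∩ B → 14:20–16:30.

08:50–09:40, 14:20–16:30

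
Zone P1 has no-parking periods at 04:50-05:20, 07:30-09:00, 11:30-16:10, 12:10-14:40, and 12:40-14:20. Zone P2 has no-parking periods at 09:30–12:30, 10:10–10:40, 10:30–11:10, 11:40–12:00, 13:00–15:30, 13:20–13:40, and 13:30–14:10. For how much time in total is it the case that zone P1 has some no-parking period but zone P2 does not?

3 h 10 min

A, merged: 04:50-05:20, 07:30-09:00, 11:30-16:10.
B, merged: 09:30-12:30, 13:00-15:30.
A \ B = 04:50-05:20, 07:30-09:00, 12:30-13:00, 15:30-16:10.
Total: 30 min + 1 h 30 min + 30 min + 40 min = 3 h 10 min.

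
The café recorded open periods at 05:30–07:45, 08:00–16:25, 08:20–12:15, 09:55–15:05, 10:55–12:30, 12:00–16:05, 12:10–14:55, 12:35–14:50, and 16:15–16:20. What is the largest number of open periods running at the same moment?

Sweep endpoints in order; track running count of active intervals.
Peak of 6 reached at 12:10.

6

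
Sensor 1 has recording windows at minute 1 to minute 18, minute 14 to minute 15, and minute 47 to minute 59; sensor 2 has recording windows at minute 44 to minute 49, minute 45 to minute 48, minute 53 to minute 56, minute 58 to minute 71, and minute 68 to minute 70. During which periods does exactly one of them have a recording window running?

First set merges to minute 1 to minute 18, minute 47 to minute 59.
Second set merges to minute 44 to minute 49, minute 53 to minute 56, minute 58 to minute 71.
Only in the first: minute 1 to minute 18, minute 49 to minute 53, minute 56 to minute 58.
Only in the second: minute 44 to minute 47, minute 59 to minute 71.
Together these are the periods covered by exactly one.

minute 1 to minute 18, minute 44 to minute 47, minute 49 to minute 53, minute 56 to minute 58, minute 59 to minute 71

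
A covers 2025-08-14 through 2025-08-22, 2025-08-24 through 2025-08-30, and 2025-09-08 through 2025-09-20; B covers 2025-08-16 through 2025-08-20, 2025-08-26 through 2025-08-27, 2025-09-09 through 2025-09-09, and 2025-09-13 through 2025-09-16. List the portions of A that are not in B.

2025-08-14 through 2025-08-22 minus B → 2025-08-14 through 2025-08-15, 2025-08-21 through 2025-08-22.
2025-08-24 through 2025-08-30 minus B → 2025-08-24 through 2025-08-25, 2025-08-28 through 2025-08-30.
2025-09-08 through 2025-09-20 minus B → 2025-09-08 through 2025-09-08, 2025-09-10 through 2025-09-12, 2025-09-17 through 2025-09-20.

2025-08-14 through 2025-08-15, 2025-08-21 through 2025-08-22, 2025-08-24 through 2025-08-25, 2025-08-28 through 2025-08-30, 2025-09-08 through 2025-09-08, 2025-09-10 through 2025-09-12, 2025-09-17 through 2025-09-20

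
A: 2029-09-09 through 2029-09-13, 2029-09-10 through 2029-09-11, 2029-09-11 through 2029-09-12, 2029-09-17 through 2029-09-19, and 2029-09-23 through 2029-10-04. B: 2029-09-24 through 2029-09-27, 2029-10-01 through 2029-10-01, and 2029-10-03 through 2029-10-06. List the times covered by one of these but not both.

2029-09-09 through 2029-09-13, 2029-09-17 through 2029-09-19, 2029-09-23 through 2029-09-23, 2029-09-28 through 2029-09-30, 2029-10-02 through 2029-10-02, 2029-10-05 through 2029-10-06

Merge the first list: 2029-09-09 through 2029-09-13, 2029-09-17 through 2029-09-19, 2029-09-23 through 2029-10-04.
A but not B: 2029-09-09 through 2029-09-13, 2029-09-17 through 2029-09-19, 2029-09-23 through 2029-09-23, 2029-09-28 through 2029-09-30, 2029-10-02 through 2029-10-02.
B but not A: 2029-10-05 through 2029-10-06.
Combining gives A △ B.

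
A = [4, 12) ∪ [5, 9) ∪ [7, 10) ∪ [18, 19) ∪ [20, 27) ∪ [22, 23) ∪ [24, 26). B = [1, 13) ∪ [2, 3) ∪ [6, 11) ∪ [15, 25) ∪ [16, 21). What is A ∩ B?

[4, 12) ∪ [18, 19) ∪ [20, 25)

First set merges to [4, 12), [18, 19), [20, 27).
Second set merges to [1, 13), [15, 25).
[4, 12) ∩ B → [4, 12).
[18, 19) ∩ B → [18, 19).
[20, 27) ∩ B → [20, 25).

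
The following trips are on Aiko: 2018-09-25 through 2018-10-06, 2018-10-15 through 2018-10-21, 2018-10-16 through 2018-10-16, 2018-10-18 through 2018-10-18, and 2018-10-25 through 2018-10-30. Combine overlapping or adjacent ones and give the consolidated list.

2018-09-25 through 2018-10-06, 2018-10-15 through 2018-10-21, 2018-10-25 through 2018-10-30

2018-10-15 through 2018-10-21 is disjoint → start new block.
2018-10-16 through 2018-10-16 overlaps/touches 2018-10-15 through 2018-10-21 → extend to 2018-10-15 through 2018-10-21.
2018-10-18 through 2018-10-18 overlaps/touches 2018-10-15 through 2018-10-21 → extend to 2018-10-15 through 2018-10-21.
2018-10-25 through 2018-10-30 is disjoint → start new block.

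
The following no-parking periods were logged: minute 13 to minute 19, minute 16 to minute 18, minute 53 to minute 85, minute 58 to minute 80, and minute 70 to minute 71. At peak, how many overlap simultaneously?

Sweep endpoints in order; track running count of active intervals.
Peak of 3 reached at minute 70.

3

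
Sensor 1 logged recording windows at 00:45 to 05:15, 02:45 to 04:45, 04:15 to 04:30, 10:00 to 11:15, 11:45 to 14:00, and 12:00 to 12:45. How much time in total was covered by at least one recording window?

8 h

Merged: 00:45-05:15, 10:00-11:15, 11:45-14:00.
Lengths: 4 h 30 min + 1 h 15 min + 2 h 15 min = 8 h.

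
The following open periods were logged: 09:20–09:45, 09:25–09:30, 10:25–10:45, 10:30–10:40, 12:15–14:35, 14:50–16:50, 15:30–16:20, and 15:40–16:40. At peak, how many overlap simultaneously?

3

At 15:40, 3 of the intervals are simultaneously active.
No point has more.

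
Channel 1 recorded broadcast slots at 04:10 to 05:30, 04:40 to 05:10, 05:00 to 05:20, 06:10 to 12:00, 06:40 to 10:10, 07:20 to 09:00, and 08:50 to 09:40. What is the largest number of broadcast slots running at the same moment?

At 08:50, 4 of the intervals are simultaneously active.
No point has more.

4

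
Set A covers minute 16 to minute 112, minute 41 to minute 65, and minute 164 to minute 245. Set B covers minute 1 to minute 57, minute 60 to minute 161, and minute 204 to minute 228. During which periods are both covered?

minute 16 to minute 57, minute 60 to minute 112, minute 204 to minute 228

Merge the first list: minute 16 to minute 112, minute 164 to minute 245.
minute 16 to minute 112 ∩ B → minute 16 to minute 57, minute 60 to minute 112.
minute 164 to minute 245 ∩ B → minute 204 to minute 228.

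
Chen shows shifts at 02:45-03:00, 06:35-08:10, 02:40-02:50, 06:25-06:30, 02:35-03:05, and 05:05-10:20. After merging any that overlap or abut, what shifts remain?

02:35-03:05, 05:05-10:20

Sort by start: 02:35-03:05, 02:40-02:50, 02:45-03:00, 05:05-10:20, 06:25-06:30, 06:35-08:10.
02:40-02:50 overlaps/touches 02:35-03:05 → extend to 02:35-03:05.
02:45-03:00 overlaps/touches 02:35-03:05 → extend to 02:35-03:05.
05:05-10:20 is disjoint → start new block.
06:25-06:30 overlaps/touches 05:05-10:20 → extend to 05:05-10:20.
06:35-08:10 overlaps/touches 05:05-10:20 → extend to 05:05-10:20.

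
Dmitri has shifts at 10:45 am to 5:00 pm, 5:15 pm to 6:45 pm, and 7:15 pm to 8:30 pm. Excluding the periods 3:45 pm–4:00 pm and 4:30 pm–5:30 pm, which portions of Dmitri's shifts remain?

10:45 am-5:00 pm with B removed leaves 10:45 am-3:45 pm, 4:00 pm-4:30 pm.
5:15 pm-6:45 pm with B removed leaves 5:30 pm-6:45 pm.
7:15 pm-8:30 pm is untouched.

10:45 am-3:45 pm, 4:00 pm-4:30 pm, 5:30 pm-6:45 pm, 7:15 pm-8:30 pm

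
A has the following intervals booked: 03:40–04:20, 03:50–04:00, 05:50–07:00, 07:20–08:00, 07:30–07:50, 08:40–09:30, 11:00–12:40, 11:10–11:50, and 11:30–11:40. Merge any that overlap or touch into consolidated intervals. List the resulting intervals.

03:50–04:00 overlaps/touches 03:40–04:20 → extend to 03:40–04:20.
05:50–07:00 is disjoint → start new block.
07:20–08:00 is disjoint → start new block.
07:30–07:50 overlaps/touches 07:20–08:00 → extend to 07:20–08:00.
08:40–09:30 is disjoint → start new block.
11:00–12:40 is disjoint → start new block.
11:10–11:50 overlaps/touches 11:00–12:40 → extend to 11:00–12:40.
11:30–11:40 overlaps/touches 11:00–12:40 → extend to 11:00–12:40.

03:40–04:20, 05:50–07:00, 07:20–08:00, 08:40–09:30, 11:00–12:40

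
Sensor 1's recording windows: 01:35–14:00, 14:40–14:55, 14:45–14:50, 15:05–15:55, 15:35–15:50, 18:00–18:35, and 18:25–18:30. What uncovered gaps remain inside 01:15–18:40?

01:15–01:35, 14:00–14:40, 14:55–15:05, 15:55–18:00, 18:35–18:40

Covered (merged): 01:35–14:00, 14:40–14:55, 15:05–15:55, 18:00–18:35.
Gaps within 01:15–18:40: 01:15–01:35, 14:00–14:40, 14:55–15:05, 15:55–18:00, 18:35–18:40.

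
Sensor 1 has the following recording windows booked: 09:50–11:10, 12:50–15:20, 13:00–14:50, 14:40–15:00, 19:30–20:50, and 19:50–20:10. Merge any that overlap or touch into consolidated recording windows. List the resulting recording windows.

09:50–11:10, 12:50–15:20, 19:30–20:50

12:50–15:20 is disjoint → start new block.
13:00–14:50 overlaps/touches 12:50–15:20 → extend to 12:50–15:20.
14:40–15:00 overlaps/touches 12:50–15:20 → extend to 12:50–15:20.
19:30–20:50 is disjoint → start new block.
19:50–20:10 overlaps/touches 19:30–20:50 → extend to 19:30–20:50.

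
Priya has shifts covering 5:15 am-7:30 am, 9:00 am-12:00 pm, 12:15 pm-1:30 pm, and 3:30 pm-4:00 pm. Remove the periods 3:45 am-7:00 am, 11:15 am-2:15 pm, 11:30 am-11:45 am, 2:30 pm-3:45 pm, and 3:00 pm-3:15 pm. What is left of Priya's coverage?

Merge the second list: 3:45 am-7:00 am, 11:15 am-2:15 pm, 2:30 pm-3:45 pm.
5:15 am-7:30 am with B removed leaves 7:00 am-7:30 am.
9:00 am-12:00 pm with B removed leaves 9:00 am-11:15 am.
12:15 pm-1:30 pm lies entirely inside B → drops out.
3:30 pm-4:00 pm with B removed leaves 3:45 pm-4:00 pm.

7:00 am-7:30 am, 9:00 am-11:15 am, 3:45 pm-4:00 pm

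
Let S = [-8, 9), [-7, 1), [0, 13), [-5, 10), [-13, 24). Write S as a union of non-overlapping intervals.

[-13, 24)

Sort by start: [-13, 24), [-8, 9), [-7, 1), [-5, 10), [0, 13).
[-8, 9) overlaps/touches [-13, 24) → extend to [-13, 24).
[-7, 1) overlaps/touches [-13, 24) → extend to [-13, 24).
[-5, 10) overlaps/touches [-13, 24) → extend to [-13, 24).
[0, 13) overlaps/touches [-13, 24) → extend to [-13, 24).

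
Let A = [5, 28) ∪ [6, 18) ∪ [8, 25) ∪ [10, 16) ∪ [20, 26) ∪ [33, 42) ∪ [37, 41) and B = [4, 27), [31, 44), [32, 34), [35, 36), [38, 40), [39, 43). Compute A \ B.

Merge the first list: [5, 28), [33, 42).
Merge the second list: [4, 27), [31, 44).
[5, 28) minus B → [27, 28).
[33, 42): fully covered by B → removed.

[27, 28)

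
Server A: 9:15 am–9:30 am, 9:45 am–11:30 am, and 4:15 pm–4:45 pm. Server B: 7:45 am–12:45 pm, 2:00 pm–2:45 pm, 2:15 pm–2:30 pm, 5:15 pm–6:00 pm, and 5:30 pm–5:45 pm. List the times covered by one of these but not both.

B, merged: 7:45 am-12:45 pm, 2:00 pm-2:45 pm, 5:15 pm-6:00 pm.
A but not B: 4:15 pm-4:45 pm.
B but not A: 7:45 am-9:15 am, 9:30 am-9:45 am, 11:30 am-12:45 pm, 2:00 pm-2:45 pm, 5:15 pm-6:00 pm.
Combining gives A △ B.

7:45 am-9:15 am, 9:30 am-9:45 am, 11:30 am-12:45 pm, 2:00 pm-2:45 pm, 4:15 pm-4:45 pm, 5:15 pm-6:00 pm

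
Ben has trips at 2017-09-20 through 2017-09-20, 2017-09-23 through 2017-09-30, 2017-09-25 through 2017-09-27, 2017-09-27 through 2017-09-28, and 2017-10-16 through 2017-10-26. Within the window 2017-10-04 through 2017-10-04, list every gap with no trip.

2017-10-04 through 2017-10-04

After merging, the occupied span is 2017-09-20 through 2017-09-20, 2017-09-23 through 2017-09-30, 2017-10-16 through 2017-10-26.
Uncovered inside 2017-10-04 through 2017-10-04: 2017-10-04 through 2017-10-04.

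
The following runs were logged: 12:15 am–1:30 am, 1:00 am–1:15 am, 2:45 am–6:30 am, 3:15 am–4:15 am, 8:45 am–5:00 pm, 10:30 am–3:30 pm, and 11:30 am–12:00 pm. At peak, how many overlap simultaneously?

3

Walk the sorted start/end points keeping a running depth.
The depth first hits 3 at 11:30 am.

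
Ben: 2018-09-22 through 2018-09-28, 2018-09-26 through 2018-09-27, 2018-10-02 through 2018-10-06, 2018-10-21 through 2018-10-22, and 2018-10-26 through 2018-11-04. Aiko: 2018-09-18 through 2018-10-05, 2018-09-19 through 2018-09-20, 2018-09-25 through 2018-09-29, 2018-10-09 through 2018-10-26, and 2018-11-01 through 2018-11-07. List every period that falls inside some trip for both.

2018-09-22 through 2018-09-28, 2018-10-02 through 2018-10-05, 2018-10-21 through 2018-10-22, 2018-10-26 through 2018-10-26, 2018-11-01 through 2018-11-04

First set merges to 2018-09-22 through 2018-09-28, 2018-10-02 through 2018-10-06, 2018-10-21 through 2018-10-22, 2018-10-26 through 2018-11-04.
Second set merges to 2018-09-18 through 2018-10-05, 2018-10-09 through 2018-10-26, 2018-11-01 through 2018-11-07.
2018-09-22 through 2018-09-28 ∩ B → 2018-09-22 through 2018-09-28.
2018-10-02 through 2018-10-06 ∩ B → 2018-10-02 through 2018-10-05.
2018-10-21 through 2018-10-22 ∩ B → 2018-10-21 through 2018-10-22.
2018-10-26 through 2018-11-04 ∩ B → 2018-10-26 through 2018-10-26, 2018-11-01 through 2018-11-04.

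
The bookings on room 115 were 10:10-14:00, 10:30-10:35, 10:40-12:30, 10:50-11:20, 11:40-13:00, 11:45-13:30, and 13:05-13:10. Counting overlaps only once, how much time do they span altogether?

3 h 50 min

Merged: 10:10–14:00.
Length: 3 h 50 min.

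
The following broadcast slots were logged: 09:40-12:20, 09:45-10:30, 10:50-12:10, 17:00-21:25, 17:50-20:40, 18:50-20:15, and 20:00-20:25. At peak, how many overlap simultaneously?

Walk the sorted start/end points keeping a running depth.
The depth first hits 4 at 20:00.

4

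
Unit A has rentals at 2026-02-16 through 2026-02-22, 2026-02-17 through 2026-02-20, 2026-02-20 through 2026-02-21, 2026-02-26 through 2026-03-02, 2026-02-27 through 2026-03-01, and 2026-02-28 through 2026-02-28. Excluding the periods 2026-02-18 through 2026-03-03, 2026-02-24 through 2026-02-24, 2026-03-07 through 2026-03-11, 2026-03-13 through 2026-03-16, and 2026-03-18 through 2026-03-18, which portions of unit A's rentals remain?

First set merges to 2026-02-16 through 2026-02-22, 2026-02-26 through 2026-03-02.
Second set merges to 2026-02-18 through 2026-03-03, 2026-03-07 through 2026-03-11, 2026-03-13 through 2026-03-16, 2026-03-18 through 2026-03-18.
2026-02-16 through 2026-02-22 \ B = 2026-02-16 through 2026-02-17.
2026-02-26 through 2026-03-02: entirely removed.

2026-02-16 through 2026-02-17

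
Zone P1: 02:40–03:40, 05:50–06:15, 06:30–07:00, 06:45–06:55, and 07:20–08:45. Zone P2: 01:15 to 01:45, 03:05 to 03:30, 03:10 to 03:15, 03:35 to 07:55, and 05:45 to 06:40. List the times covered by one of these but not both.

First set merges to 02:40–03:40, 05:50–06:15, 06:30–07:00, 07:20–08:45.
Second set merges to 01:15–01:45, 03:05–03:30, 03:35–07:55.
A but not B: 02:40–03:05, 03:30–03:35, 07:55–08:45.
B but not A: 01:15–01:45, 03:40–05:50, 06:15–06:30, 07:00–07:20.
Combining gives A △ B.

01:15–01:45, 02:40–03:05, 03:30–03:35, 03:40–05:50, 06:15–06:30, 07:00–07:20, 07:55–08:45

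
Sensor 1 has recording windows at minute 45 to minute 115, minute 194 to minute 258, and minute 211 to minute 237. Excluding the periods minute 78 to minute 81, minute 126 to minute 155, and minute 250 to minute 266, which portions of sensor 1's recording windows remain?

A, merged: minute 45 to minute 115, minute 194 to minute 258.
minute 45 to minute 115 minus B → minute 45 to minute 78, minute 81 to minute 115.
minute 194 to minute 258 minus B → minute 194 to minute 250.

minute 45 to minute 78, minute 81 to minute 115, minute 194 to minute 250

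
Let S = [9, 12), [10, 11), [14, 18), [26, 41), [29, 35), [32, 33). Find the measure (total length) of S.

Merged: [9, 12), [14, 18), [26, 41).
Lengths: 3 + 4 + 15 = 22.

22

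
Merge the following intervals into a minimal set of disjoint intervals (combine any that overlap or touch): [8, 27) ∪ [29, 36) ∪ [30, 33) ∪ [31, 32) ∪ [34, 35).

[29, 36) is disjoint → start new block.
[30, 33) overlaps/touches [29, 36) → extend to [29, 36).
[31, 32) overlaps/touches [29, 36) → extend to [29, 36).
[34, 35) overlaps/touches [29, 36) → extend to [29, 36).

[8, 27) ∪ [29, 36)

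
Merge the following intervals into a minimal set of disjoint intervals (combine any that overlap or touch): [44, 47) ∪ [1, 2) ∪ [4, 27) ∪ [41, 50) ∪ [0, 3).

[0, 3) ∪ [4, 27) ∪ [41, 50)

Sort by start: [0, 3), [1, 2), [4, 27), [41, 50), [44, 47).
[1, 2) overlaps/touches [0, 3) → extend to [0, 3).
[4, 27) is disjoint → start new block.
[41, 50) is disjoint → start new block.
[44, 47) overlaps/touches [41, 50) → extend to [41, 50).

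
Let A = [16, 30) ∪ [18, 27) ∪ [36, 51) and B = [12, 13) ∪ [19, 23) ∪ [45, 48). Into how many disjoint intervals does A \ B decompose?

4

Merge the first list: [16, 30), [36, 51).
A \ B = [16, 19), [23, 30), [36, 45), [48, 51).
That is 4 disjoint pieces.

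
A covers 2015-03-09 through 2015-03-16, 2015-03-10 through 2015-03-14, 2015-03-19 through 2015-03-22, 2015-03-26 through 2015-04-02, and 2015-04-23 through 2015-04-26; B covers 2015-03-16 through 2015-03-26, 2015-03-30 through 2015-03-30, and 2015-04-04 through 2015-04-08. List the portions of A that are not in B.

A, merged: 2015-03-09 through 2015-03-16, 2015-03-19 through 2015-03-22, 2015-03-26 through 2015-04-02, 2015-04-23 through 2015-04-26.
2015-03-09 through 2015-03-16 \ B = 2015-03-09 through 2015-03-15.
2015-03-19 through 2015-03-22: entirely removed.
2015-03-26 through 2015-04-02 \ B = 2015-03-27 through 2015-03-29, 2015-03-31 through 2015-04-02.
2015-04-23 through 2015-04-26: nothing removed.

2015-03-09 through 2015-03-15, 2015-03-27 through 2015-03-29, 2015-03-31 through 2015-04-02, 2015-04-23 through 2015-04-26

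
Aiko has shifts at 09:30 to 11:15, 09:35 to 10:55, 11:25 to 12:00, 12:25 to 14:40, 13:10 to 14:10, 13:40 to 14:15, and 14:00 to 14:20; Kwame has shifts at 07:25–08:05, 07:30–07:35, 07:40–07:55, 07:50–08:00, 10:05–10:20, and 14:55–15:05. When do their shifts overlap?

10:05-10:20

First set merges to 09:30-11:15, 11:25-12:00, 12:25-14:40.
Second set merges to 07:25-08:05, 10:05-10:20, 14:55-15:05.
09:30-11:15 meets the second set on 10:05-10:20.
11:25-12:00: no overlap with the second set.
12:25-14:40: no overlap with the second set.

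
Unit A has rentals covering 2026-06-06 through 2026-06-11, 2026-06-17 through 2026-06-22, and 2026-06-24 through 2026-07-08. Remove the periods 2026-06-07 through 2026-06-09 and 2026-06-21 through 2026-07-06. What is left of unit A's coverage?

2026-06-06 through 2026-06-06, 2026-06-10 through 2026-06-11, 2026-06-17 through 2026-06-20, 2026-07-07 through 2026-07-08

2026-06-06 through 2026-06-11 with B removed leaves 2026-06-06 through 2026-06-06, 2026-06-10 through 2026-06-11.
2026-06-17 through 2026-06-22 with B removed leaves 2026-06-17 through 2026-06-20.
2026-06-24 through 2026-07-08 with B removed leaves 2026-07-07 through 2026-07-08.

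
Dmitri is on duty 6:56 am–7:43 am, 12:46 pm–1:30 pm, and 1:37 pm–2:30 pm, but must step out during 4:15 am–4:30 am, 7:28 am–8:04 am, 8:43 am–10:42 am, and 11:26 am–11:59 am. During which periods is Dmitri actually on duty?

6:56 am–7:43 am with B removed leaves 6:56 am–7:28 am.
12:46 pm–1:30 pm is untouched.
1:37 pm–2:30 pm is untouched.

6:56 am–7:28 am, 12:46 pm–1:30 pm, 1:37 pm–2:30 pm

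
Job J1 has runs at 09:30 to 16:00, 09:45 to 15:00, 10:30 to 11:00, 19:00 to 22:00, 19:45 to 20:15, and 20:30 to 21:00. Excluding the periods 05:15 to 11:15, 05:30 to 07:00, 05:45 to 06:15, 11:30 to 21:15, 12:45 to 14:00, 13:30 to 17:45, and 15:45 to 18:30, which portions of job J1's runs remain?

Merge the first list: 09:30–16:00, 19:00–22:00.
Merge the second list: 05:15–11:15, 11:30–21:15.
09:30–16:00 \ B = 11:15–11:30.
19:00–22:00 \ B = 21:15–22:00.

11:15–11:30, 21:15–22:00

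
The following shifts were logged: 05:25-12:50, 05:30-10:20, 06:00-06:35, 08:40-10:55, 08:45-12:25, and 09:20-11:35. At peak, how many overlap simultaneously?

At 09:20, 5 of the intervals are simultaneously active.
No point has more.

5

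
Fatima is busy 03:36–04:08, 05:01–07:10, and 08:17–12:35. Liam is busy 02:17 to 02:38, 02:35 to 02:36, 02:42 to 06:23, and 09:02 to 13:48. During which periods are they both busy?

B, merged: 02:17–02:38, 02:42–06:23, 09:02–13:48.
03:36–04:08 overlaps B on 03:36–04:08.
05:01–07:10 overlaps B on 05:01–06:23.
08:17–12:35 overlaps B on 09:02–12:35.

03:36–04:08, 05:01–06:23, 09:02–12:35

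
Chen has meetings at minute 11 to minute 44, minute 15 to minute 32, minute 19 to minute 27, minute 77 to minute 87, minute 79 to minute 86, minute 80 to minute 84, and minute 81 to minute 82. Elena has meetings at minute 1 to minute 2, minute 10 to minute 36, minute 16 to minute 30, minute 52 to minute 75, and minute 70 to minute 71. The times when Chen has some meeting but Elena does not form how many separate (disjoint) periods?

A, merged: minute 11 to minute 44, minute 77 to minute 87.
B, merged: minute 1 to minute 2, minute 10 to minute 36, minute 52 to minute 75.
A \ B = minute 36 to minute 44, minute 77 to minute 87.
That is 2 disjoint pieces.

2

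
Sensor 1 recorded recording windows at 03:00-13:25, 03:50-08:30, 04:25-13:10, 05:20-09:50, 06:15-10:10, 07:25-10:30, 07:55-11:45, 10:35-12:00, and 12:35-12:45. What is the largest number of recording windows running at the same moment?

Walk the sorted start/end points keeping a running depth.
The depth first hits 7 at 07:55.

7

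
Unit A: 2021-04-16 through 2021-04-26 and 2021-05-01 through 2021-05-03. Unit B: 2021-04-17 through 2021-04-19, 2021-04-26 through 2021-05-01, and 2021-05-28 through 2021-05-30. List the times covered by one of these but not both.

A but not B: 2021-04-16 through 2021-04-16, 2021-04-20 through 2021-04-25, 2021-05-02 through 2021-05-03.
B but not A: 2021-04-27 through 2021-04-30, 2021-05-28 through 2021-05-30.
Combining gives A △ B.

2021-04-16 through 2021-04-16, 2021-04-20 through 2021-04-25, 2021-04-27 through 2021-04-30, 2021-05-02 through 2021-05-03, 2021-05-28 through 2021-05-30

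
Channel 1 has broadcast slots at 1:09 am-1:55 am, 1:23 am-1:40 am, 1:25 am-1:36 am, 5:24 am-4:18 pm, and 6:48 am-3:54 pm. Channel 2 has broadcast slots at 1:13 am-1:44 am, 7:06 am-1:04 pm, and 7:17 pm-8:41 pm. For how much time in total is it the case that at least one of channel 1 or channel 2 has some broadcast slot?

First set merges to 1:09 am–1:55 am, 5:24 am–4:18 pm.
A ∪ B = 1:09 am–1:55 am, 5:24 am–4:18 pm, 7:17 pm–8:41 pm.
Total: 46 min + 10 h 54 min + 1 h 24 min = 13 h 4 min.

13 h 4 min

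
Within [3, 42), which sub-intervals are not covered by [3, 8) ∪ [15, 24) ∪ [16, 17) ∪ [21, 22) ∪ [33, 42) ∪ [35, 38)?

After merging, the occupied span is [3, 8), [15, 24), [33, 42).
Gaps within [3, 42): [8, 15), [24, 33).

[8, 15) ∪ [24, 33)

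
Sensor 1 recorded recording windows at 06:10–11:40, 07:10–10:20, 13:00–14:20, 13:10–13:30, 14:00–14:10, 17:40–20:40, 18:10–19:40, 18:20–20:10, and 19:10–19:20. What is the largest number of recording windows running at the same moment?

Walk the sorted start/end points keeping a running depth.
The depth first hits 4 at 19:10.

4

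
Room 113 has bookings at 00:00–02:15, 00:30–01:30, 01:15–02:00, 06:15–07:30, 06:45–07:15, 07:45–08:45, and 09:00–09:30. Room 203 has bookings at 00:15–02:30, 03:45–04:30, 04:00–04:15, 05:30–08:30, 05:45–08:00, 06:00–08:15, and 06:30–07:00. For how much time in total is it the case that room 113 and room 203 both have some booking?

4 h

A, merged: 00:00-02:15, 06:15-07:30, 07:45-08:45, 09:00-09:30.
B, merged: 00:15-02:30, 03:45-04:30, 05:30-08:30.
A ∩ B = 00:15-02:15, 06:15-07:30, 07:45-08:30.
Total: 2 h + 1 h 15 min + 45 min = 4 h.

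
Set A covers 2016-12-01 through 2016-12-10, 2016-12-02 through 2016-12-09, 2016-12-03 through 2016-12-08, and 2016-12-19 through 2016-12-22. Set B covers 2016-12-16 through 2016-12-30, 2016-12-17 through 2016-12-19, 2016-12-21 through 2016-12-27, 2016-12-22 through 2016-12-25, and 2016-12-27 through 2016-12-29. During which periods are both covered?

2016-12-19 through 2016-12-22

First set merges to 2016-12-01 through 2016-12-10, 2016-12-19 through 2016-12-22.
Second set merges to 2016-12-16 through 2016-12-30.
2016-12-01 through 2016-12-10: no overlap with the second set.
2016-12-19 through 2016-12-22 meets the second set on 2016-12-19 through 2016-12-22.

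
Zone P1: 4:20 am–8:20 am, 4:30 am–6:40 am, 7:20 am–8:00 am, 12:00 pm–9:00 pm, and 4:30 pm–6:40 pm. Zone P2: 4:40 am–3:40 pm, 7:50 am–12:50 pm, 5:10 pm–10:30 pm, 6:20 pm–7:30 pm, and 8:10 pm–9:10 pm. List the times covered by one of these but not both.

Merge the first list: 4:20 am–8:20 am, 12:00 pm–9:00 pm.
Merge the second list: 4:40 am–3:40 pm, 5:10 pm–10:30 pm.
A \ B = 4:20 am–4:40 am, 3:40 pm–5:10 pm.
B \ A = 8:20 am–12:00 pm, 9:00 pm–10:30 pm.
Union of the two gives the symmetric difference.

4:20 am–4:40 am, 8:20 am–12:00 pm, 3:40 pm–5:10 pm, 9:00 pm–10:30 pm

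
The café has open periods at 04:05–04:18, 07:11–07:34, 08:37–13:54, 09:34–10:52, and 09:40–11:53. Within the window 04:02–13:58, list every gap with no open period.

The merged coverage is 04:05–04:18, 07:11–07:34, 08:37–13:54.
Complement within 04:02–13:58: 04:02–04:05, 04:18–07:11, 07:34–08:37, 13:54–13:58.

04:02–04:05, 04:18–07:11, 07:34–08:37, 13:54–13:58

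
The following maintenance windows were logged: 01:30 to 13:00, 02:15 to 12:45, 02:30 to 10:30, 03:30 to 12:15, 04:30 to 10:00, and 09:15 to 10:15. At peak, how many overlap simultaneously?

At 09:15, 6 of the intervals are simultaneously active.
No point has more.

6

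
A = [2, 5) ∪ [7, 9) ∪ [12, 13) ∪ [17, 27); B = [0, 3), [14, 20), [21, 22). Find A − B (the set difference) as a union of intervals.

[2, 5) minus B → [3, 5).
[7, 9): no B overlap → unchanged.
[12, 13): no B overlap → unchanged.
[17, 27) minus B → [20, 21), [22, 27).

[3, 5) ∪ [7, 9) ∪ [12, 13) ∪ [20, 21) ∪ [22, 27)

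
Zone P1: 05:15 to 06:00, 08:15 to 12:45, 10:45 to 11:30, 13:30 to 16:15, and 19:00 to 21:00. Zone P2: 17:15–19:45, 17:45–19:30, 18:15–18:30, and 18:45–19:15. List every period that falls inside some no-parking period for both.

Merge the first list: 05:15-06:00, 08:15-12:45, 13:30-16:15, 19:00-21:00.
Merge the second list: 17:15-19:45.
05:15-06:00 falls entirely outside B.
08:15-12:45 falls entirely outside B.
13:30-16:15 falls entirely outside B.
19:00-21:00 overlaps B on 19:00-19:45.

19:00-19:45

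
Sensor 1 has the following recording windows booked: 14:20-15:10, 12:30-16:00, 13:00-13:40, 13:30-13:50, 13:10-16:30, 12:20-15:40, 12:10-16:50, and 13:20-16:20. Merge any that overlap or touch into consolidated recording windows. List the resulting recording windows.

Sort by start: 12:10–16:50, 12:20–15:40, 12:30–16:00, 13:00–13:40, 13:10–16:30, 13:20–16:20, 13:30–13:50, 14:20–15:10.
12:20–15:40 overlaps/touches 12:10–16:50 → extend to 12:10–16:50.
12:30–16:00 overlaps/touches 12:10–16:50 → extend to 12:10–16:50.
13:00–13:40 overlaps/touches 12:10–16:50 → extend to 12:10–16:50.
13:10–16:30 overlaps/touches 12:10–16:50 → extend to 12:10–16:50.
13:20–16:20 overlaps/touches 12:10–16:50 → extend to 12:10–16:50.
13:30–13:50 overlaps/touches 12:10–16:50 → extend to 12:10–16:50.
14:20–15:10 overlaps/touches 12:10–16:50 → extend to 12:10–16:50.

12:10–16:50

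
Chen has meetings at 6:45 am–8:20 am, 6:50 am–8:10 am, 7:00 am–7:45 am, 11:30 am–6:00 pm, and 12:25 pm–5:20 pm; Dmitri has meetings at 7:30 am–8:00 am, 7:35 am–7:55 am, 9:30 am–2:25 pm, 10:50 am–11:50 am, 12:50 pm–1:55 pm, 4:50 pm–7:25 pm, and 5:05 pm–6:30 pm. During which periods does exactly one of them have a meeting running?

6:45 am–7:30 am, 8:00 am–8:20 am, 9:30 am–11:30 am, 2:25 pm–4:50 pm, 6:00 pm–7:25 pm

A, merged: 6:45 am–8:20 am, 11:30 am–6:00 pm.
B, merged: 7:30 am–8:00 am, 9:30 am–2:25 pm, 4:50 pm–7:25 pm.
A \ B = 6:45 am–7:30 am, 8:00 am–8:20 am, 2:25 pm–4:50 pm.
B \ A = 9:30 am–11:30 am, 6:00 pm–7:25 pm.
Union of the two gives the symmetric difference.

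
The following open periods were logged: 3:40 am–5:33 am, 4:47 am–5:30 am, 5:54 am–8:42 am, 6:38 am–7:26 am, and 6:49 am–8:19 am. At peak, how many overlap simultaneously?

At 6:49 am, 3 of the intervals are simultaneously active.
No point has more.

3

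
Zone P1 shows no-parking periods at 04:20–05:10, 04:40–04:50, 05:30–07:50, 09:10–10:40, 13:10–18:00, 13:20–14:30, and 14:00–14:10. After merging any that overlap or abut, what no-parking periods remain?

04:40-04:50 overlaps/touches 04:20-05:10 → extend to 04:20-05:10.
05:30-07:50 is disjoint → start new block.
09:10-10:40 is disjoint → start new block.
13:10-18:00 is disjoint → start new block.
13:20-14:30 overlaps/touches 13:10-18:00 → extend to 13:10-18:00.
14:00-14:10 overlaps/touches 13:10-18:00 → extend to 13:10-18:00.

04:20-05:10, 05:30-07:50, 09:10-10:40, 13:10-18:00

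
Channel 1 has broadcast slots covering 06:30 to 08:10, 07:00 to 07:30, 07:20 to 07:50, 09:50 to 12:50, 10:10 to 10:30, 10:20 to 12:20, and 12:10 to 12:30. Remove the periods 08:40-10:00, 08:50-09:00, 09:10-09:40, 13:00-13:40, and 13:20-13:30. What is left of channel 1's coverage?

Merge the first list: 06:30-08:10, 09:50-12:50.
Merge the second list: 08:40-10:00, 13:00-13:40.
06:30-08:10: no B overlap → unchanged.
09:50-12:50 minus B → 10:00-12:50.

06:30-08:10, 10:00-12:50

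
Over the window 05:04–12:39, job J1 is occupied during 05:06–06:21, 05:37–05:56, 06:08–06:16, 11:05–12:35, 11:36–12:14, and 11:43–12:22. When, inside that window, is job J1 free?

05:04–05:06, 06:21–11:05, 12:35–12:39

After merging, the occupied span is 05:06–06:21, 11:05–12:35.
Uncovered inside 05:04–12:39: 05:04–05:06, 06:21–11:05, 12:35–12:39.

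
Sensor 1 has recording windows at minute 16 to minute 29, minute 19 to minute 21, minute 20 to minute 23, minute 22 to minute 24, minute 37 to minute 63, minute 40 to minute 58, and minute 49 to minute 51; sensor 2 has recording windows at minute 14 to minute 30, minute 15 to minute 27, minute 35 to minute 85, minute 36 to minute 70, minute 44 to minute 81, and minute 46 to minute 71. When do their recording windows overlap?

minute 16 to minute 29, minute 37 to minute 63

A, merged: minute 16 to minute 29, minute 37 to minute 63.
B, merged: minute 14 to minute 30, minute 35 to minute 85.
minute 16 to minute 29 meets the second set on minute 16 to minute 29.
minute 37 to minute 63 meets the second set on minute 37 to minute 63.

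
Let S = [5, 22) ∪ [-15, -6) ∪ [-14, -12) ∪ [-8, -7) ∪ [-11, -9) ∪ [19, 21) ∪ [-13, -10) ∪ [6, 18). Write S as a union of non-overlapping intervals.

Sort by start: [-15, -6), [-14, -12), [-13, -10), [-11, -9), [-8, -7), [5, 22), [6, 18), [19, 21).
[-14, -12) overlaps/touches [-15, -6) → extend to [-15, -6).
[-13, -10) overlaps/touches [-15, -6) → extend to [-15, -6).
[-11, -9) overlaps/touches [-15, -6) → extend to [-15, -6).
[-8, -7) overlaps/touches [-15, -6) → extend to [-15, -6).
[5, 22) is disjoint → start new block.
[6, 18) overlaps/touches [5, 22) → extend to [5, 22).
[19, 21) overlaps/touches [5, 22) → extend to [5, 22).

[-15, -6) ∪ [5, 22)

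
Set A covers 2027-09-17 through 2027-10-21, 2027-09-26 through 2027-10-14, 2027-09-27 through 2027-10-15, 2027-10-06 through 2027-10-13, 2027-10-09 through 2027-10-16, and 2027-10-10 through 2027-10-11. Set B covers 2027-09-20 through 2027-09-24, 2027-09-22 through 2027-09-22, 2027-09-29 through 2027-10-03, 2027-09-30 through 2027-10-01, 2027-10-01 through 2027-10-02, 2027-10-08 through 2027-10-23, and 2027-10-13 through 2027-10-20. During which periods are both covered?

Merge the first list: 2027-09-17 through 2027-10-21.
Merge the second list: 2027-09-20 through 2027-09-24, 2027-09-29 through 2027-10-03, 2027-10-08 through 2027-10-23.
2027-09-17 through 2027-10-21 ∩ B → 2027-09-20 through 2027-09-24, 2027-09-29 through 2027-10-03, 2027-10-08 through 2027-10-21.

2027-09-20 through 2027-09-24, 2027-09-29 through 2027-10-03, 2027-10-08 through 2027-10-21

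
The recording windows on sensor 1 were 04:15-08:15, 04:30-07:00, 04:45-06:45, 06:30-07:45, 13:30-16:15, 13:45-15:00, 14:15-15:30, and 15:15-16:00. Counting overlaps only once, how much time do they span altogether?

Merged: 04:15–08:15, 13:30–16:15.
Lengths: 4 h + 2 h 45 min = 6 h 45 min.

6 h 45 min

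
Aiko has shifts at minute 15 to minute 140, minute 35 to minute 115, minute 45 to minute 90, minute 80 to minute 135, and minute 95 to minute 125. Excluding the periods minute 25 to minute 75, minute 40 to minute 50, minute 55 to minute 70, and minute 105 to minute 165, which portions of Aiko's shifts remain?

minute 15 to minute 25, minute 75 to minute 105

First set merges to minute 15 to minute 140.
Second set merges to minute 25 to minute 75, minute 105 to minute 165.
minute 15 to minute 140 with B removed leaves minute 15 to minute 25, minute 75 to minute 105.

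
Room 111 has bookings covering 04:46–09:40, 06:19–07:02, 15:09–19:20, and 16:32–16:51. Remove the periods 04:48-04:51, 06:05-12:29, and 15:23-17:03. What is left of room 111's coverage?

Merge the first list: 04:46–09:40, 15:09–19:20.
04:46–09:40 minus B → 04:46–04:48, 04:51–06:05.
15:09–19:20 minus B → 15:09–15:23, 17:03–19:20.

04:46–04:48, 04:51–06:05, 15:09–15:23, 17:03–19:20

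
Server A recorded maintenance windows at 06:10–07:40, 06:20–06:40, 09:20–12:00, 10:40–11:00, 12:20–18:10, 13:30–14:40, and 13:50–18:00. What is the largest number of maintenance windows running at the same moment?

At 13:50, 3 of the intervals are simultaneously active.
No point has more.

3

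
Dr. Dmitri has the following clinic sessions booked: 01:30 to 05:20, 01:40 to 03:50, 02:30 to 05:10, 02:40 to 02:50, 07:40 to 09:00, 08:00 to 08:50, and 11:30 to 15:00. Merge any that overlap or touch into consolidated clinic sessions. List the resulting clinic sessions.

01:30–05:20, 07:40–09:00, 11:30–15:00

01:40–03:50 overlaps/touches 01:30–05:20 → extend to 01:30–05:20.
02:30–05:10 overlaps/touches 01:30–05:20 → extend to 01:30–05:20.
02:40–02:50 overlaps/touches 01:30–05:20 → extend to 01:30–05:20.
07:40–09:00 is disjoint → start new block.
08:00–08:50 overlaps/touches 07:40–09:00 → extend to 07:40–09:00.
11:30–15:00 is disjoint → start new block.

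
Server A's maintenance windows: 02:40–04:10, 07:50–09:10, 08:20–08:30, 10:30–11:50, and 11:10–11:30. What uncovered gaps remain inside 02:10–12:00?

02:10–02:40, 04:10–07:50, 09:10–10:30, 11:50–12:00

Covered (merged): 02:40–04:10, 07:50–09:10, 10:30–11:50.
Uncovered inside 02:10–12:00: 02:10–02:40, 04:10–07:50, 09:10–10:30, 11:50–12:00.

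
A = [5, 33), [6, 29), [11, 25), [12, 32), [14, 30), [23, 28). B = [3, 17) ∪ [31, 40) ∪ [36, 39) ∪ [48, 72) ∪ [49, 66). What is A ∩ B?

First set merges to [5, 33).
Second set merges to [3, 17), [31, 40), [48, 72).
[5, 33) meets the second set on [5, 17), [31, 33).

[5, 17) ∪ [31, 33)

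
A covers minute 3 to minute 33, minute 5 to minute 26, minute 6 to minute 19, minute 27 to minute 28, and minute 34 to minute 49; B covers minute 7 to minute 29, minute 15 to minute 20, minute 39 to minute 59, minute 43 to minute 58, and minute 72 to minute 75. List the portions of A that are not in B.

minute 3 to minute 7, minute 29 to minute 33, minute 34 to minute 39

Merge the first list: minute 3 to minute 33, minute 34 to minute 49.
Merge the second list: minute 7 to minute 29, minute 39 to minute 59, minute 72 to minute 75.
minute 3 to minute 33 \ B = minute 3 to minute 7, minute 29 to minute 33.
minute 34 to minute 49 \ B = minute 34 to minute 39.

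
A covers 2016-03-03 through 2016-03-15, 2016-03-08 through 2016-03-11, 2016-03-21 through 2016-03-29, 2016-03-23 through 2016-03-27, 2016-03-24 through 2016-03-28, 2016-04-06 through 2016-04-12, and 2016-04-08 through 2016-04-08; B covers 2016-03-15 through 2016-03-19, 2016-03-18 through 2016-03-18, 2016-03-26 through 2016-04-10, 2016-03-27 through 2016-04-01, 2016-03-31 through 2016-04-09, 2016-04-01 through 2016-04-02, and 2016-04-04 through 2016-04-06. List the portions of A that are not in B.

A, merged: 2016-03-03 through 2016-03-15, 2016-03-21 through 2016-03-29, 2016-04-06 through 2016-04-12.
B, merged: 2016-03-15 through 2016-03-19, 2016-03-26 through 2016-04-10.
2016-03-03 through 2016-03-15 minus B → 2016-03-03 through 2016-03-14.
2016-03-21 through 2016-03-29 minus B → 2016-03-21 through 2016-03-25.
2016-04-06 through 2016-04-12 minus B → 2016-04-11 through 2016-04-12.

2016-03-03 through 2016-03-14, 2016-03-21 through 2016-03-25, 2016-04-11 through 2016-04-12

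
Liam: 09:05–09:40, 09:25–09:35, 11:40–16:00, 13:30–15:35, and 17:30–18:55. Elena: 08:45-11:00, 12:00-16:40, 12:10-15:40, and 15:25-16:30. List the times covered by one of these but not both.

08:45-09:05, 09:40-11:00, 11:40-12:00, 16:00-16:40, 17:30-18:55

First set merges to 09:05-09:40, 11:40-16:00, 17:30-18:55.
Second set merges to 08:45-11:00, 12:00-16:40.
A but not B: 11:40-12:00, 17:30-18:55.
B but not A: 08:45-09:05, 09:40-11:00, 16:00-16:40.
Combining gives A △ B.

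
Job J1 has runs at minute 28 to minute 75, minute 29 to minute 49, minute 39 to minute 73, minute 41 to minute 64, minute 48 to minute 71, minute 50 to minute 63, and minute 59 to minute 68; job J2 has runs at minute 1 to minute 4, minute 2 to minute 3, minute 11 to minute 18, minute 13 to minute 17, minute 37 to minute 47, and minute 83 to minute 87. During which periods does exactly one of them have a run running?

First set merges to minute 28 to minute 75.
Second set merges to minute 1 to minute 4, minute 11 to minute 18, minute 37 to minute 47, minute 83 to minute 87.
A \ B = minute 28 to minute 37, minute 47 to minute 75.
B \ A = minute 1 to minute 4, minute 11 to minute 18, minute 83 to minute 87.
Union of the two gives the symmetric difference.

minute 1 to minute 4, minute 11 to minute 18, minute 28 to minute 37, minute 47 to minute 75, minute 83 to minute 87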